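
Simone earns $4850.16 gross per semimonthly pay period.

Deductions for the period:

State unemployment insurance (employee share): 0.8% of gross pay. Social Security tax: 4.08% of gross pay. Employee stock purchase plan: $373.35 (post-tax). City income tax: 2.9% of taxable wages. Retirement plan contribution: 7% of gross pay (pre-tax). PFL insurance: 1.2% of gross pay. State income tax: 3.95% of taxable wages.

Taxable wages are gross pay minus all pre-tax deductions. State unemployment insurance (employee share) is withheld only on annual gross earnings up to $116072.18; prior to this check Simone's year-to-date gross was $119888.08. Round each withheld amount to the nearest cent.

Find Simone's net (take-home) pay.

Retirement plan contribution: $4850.16 × 0.07 = $339.51
Taxable wages = $4850.16 − $339.51 = $4510.65
City income tax: $4510.65 × 0.029 = $130.81
State income tax: $4510.65 × 0.0395 = $178.17
Social Security tax: $4850.16 × 0.0408 = $197.89
State unemployment insurance (employee share): annual cap $116072.18 already reached (YTD $119888.08), so $0.00
PFL insurance: $4850.16 × 0.012 = $58.20
Employee stock purchase plan: $373.35
Total deductions = $339.51 + $130.81 + $178.17 + $197.89 + $0.00 + $58.20 + $373.35 = $1277.93
Net pay = $4850.16 − $1277.93 = $3572.23

$3572.23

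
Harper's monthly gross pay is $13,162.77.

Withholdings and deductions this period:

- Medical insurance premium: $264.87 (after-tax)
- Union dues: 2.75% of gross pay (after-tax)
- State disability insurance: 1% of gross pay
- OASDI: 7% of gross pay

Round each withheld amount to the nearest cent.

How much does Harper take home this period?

State disability insurance: $13,162.77 × 0.01 = $131.63
OASDI: $13,162.77 × 0.07 = $921.39
Medical insurance premium: $264.87
Union dues: $13,162.77 × 0.0275 = $361.98
Total deductions = $131.63 + $921.39 + $264.87 + $361.98 = $1,679.87
Net pay = $13,162.77 − $1,679.87 = $11,482.90

$11,482.90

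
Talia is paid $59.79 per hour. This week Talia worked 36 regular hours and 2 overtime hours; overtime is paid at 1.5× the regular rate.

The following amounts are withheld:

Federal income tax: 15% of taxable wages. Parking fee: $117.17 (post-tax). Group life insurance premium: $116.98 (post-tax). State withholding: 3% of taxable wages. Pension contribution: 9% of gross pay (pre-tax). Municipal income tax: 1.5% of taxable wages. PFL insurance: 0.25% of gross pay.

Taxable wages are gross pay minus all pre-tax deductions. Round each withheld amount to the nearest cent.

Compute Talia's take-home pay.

Regular pay: 36 × $59.79 = $2,152.44
Overtime pay: 2 × $59.79 × 1.5 = $179.37
Gross pay = $2,152.44 + $179.37 = $2,331.81
Pension contribution: $2,331.81 × 0.09 = $209.86
Taxable wages = $2,331.81 − $209.86 = $2,121.95
State withholding: $2,121.95 × 0.03 = $63.66
Municipal income tax: $2,121.95 × 0.015 = $31.83
Federal income tax: $2,121.95 × 0.15 = $318.29
PFL insurance: $2,331.81 × 0.0025 = $5.83
Group life insurance premium: $116.98
Parking fee: $117.17
Total deductions = $209.86 + $63.66 + $31.83 + $318.29 + $5.83 + $116.98 + $117.17 = $863.62
Net pay = $2,331.81 − $863.62 = $1,468.19

$1,468.19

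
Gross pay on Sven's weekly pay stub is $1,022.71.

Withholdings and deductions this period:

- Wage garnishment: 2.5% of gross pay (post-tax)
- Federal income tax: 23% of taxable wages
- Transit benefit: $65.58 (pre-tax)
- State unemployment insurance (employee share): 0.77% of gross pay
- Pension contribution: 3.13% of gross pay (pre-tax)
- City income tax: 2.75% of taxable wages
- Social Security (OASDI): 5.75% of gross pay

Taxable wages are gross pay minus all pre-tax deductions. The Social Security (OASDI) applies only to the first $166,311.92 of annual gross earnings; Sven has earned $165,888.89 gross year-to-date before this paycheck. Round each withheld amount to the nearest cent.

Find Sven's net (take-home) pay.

Transit benefit: $65.58
Pension contribution: $1,022.71 × 0.0313 = $32.01
Pre-tax total = $65.58 + $32.01 = $97.59
Taxable wages = $1,022.71 − $97.59 = $925.12
City income tax: $925.12 × 0.0275 = $25.44
Federal income tax: $925.12 × 0.23 = $212.78
Social Security (OASDI): only $166,311.92 − $165,888.89 = $423.03 of this check is subject → $423.03 × 0.0575 = $24.32
State unemployment insurance (employee share): $1,022.71 × 0.0077 = $7.87
Wage garnishment: $1,022.71 × 0.025 = $25.57
Total deductions = $65.58 + $32.01 + $25.44 + $212.78 + $24.32 + $7.87 + $25.57 = $393.57
Net pay = $1,022.71 − $393.57 = $629.14

$629.14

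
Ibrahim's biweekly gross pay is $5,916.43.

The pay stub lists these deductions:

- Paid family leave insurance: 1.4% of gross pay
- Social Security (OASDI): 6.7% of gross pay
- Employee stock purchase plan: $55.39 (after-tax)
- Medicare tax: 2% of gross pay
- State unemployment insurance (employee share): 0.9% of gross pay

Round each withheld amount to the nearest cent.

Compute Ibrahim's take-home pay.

Social Security (OASDI): $5,916.43 × 0.067 = $396.40
Medicare tax: $5,916.43 × 0.02 = $118.33
State unemployment insurance (employee share): $5,916.43 × 0.009 = $53.25
Paid family leave insurance: $5,916.43 × 0.014 = $82.83
Employee stock purchase plan: $55.39
Total deductions = $396.40 + $118.33 + $53.25 + $82.83 + $55.39 = $706.20
Net pay = $5,916.43 − $706.20 = $5,210.23

$5,210.23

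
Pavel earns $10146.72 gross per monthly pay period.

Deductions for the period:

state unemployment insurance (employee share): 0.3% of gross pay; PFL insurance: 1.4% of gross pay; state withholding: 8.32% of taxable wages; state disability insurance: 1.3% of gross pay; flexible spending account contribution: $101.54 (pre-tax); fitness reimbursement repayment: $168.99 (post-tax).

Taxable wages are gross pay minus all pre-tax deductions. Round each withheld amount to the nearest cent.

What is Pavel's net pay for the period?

Flexible spending account contribution: $101.54
Taxable wages = $10146.72 − $101.54 = $10045.18
State withholding: $10045.18 × 0.0832 = $835.76
State unemployment insurance (employee share): $10146.72 × 0.003 = $30.44
PFL insurance: $10146.72 × 0.014 = $142.05
State disability insurance: $10146.72 × 0.013 = $131.91
Fitness reimbursement repayment: $168.99
Total deductions = $101.54 + $835.76 + $30.44 + $142.05 + $131.91 + $168.99 = $1410.69
Net pay = $10146.72 − $1410.69 = $8736.03

$8736.03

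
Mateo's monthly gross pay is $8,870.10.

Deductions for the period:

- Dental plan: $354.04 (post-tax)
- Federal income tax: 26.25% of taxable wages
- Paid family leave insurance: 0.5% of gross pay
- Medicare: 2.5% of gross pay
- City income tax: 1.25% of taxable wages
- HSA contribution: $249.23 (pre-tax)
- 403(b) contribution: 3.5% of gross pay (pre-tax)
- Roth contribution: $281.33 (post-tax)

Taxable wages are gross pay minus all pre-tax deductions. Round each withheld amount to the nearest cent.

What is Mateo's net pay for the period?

$5,123.58

HSA contribution: $249.23
403(b) contribution: $8,870.10 × 0.035 = $310.45
Pre-tax total = $249.23 + $310.45 = $559.68
Taxable wages = $8,870.10 − $559.68 = $8,310.42
Federal income tax: $8,310.42 × 0.2625 = $2,181.49
City income tax: $8,310.42 × 0.0125 = $103.88
Medicare: $8,870.10 × 0.025 = $221.75
Paid family leave insurance: $8,870.10 × 0.005 = $44.35
Roth contribution: $281.33
Dental plan: $354.04
Total deductions = $249.23 + $310.45 + $2,181.49 + $103.88 + $221.75 + $44.35 + $281.33 + $354.04 = $3,746.52
Net pay = $8,870.10 − $3,746.52 = $5,123.58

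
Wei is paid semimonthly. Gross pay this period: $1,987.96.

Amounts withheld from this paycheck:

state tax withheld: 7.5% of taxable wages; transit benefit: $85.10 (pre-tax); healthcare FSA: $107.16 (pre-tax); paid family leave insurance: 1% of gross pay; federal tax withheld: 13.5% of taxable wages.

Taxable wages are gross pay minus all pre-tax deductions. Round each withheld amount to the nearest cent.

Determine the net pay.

Transit benefit: $85.10
Healthcare FSA: $107.16
Pre-tax total = $85.10 + $107.16 = $192.26
Taxable wages = $1,987.96 − $192.26 = $1,795.70
Federal tax withheld: $1,795.70 × 0.135 = $242.42
State tax withheld: $1,795.70 × 0.075 = $134.68
Paid family leave insurance: $1,987.96 × 0.01 = $19.88
Total deductions = $85.10 + $107.16 + $242.42 + $134.68 + $19.88 = $589.24
Net pay = $1,987.96 − $589.24 = $1,398.72

$1,398.72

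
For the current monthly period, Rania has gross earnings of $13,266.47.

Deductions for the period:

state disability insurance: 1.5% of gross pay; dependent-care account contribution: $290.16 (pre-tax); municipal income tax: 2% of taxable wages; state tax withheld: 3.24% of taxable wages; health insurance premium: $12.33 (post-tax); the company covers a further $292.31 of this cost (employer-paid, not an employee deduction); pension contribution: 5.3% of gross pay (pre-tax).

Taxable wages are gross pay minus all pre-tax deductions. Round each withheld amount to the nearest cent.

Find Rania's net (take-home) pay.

$11,418.75

Dependent-care account contribution: $290.16
Pension contribution: $13,266.47 × 0.053 = $703.12
Pre-tax total = $290.16 + $703.12 = $993.28
Taxable wages = $13,266.47 − $993.28 = $12,273.19
Municipal income tax: $12,273.19 × 0.02 = $245.46
State tax withheld: $12,273.19 × 0.0324 = $397.65
State disability insurance: $13,266.47 × 0.015 = $199.00
Health insurance premium: $12.33
(Employer's $292.31 toward health insurance premium is not withheld from the employee.)
Total deductions = $290.16 + $703.12 + $245.46 + $397.65 + $199.00 + $12.33 = $1,847.72
Net pay = $13,266.47 − $1,847.72 = $11,418.75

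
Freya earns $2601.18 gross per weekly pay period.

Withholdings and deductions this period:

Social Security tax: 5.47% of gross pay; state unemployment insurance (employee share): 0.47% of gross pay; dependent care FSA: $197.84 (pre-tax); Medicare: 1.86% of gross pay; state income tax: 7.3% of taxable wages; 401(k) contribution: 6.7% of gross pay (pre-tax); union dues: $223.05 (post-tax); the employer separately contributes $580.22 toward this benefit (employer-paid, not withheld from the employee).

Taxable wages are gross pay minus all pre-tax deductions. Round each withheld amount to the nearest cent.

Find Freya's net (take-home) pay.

Dependent care FSA: $197.84
401(k) contribution: $2601.18 × 0.067 = $174.28
Pre-tax total = $197.84 + $174.28 = $372.12
Taxable wages = $2601.18 − $372.12 = $2229.06
State income tax: $2229.06 × 0.073 = $162.72
State unemployment insurance (employee share): $2601.18 × 0.0047 = $12.23
Medicare: $2601.18 × 0.0186 = $48.38
Social Security tax: $2601.18 × 0.0547 = $142.28
Union dues: $223.05
(Employer's $580.22 toward union dues is not withheld from the employee.)
Total deductions = $197.84 + $174.28 + $162.72 + $12.23 + $48.38 + $142.28 + $223.05 = $960.78
Net pay = $2601.18 − $960.78 = $1640.40

$1640.40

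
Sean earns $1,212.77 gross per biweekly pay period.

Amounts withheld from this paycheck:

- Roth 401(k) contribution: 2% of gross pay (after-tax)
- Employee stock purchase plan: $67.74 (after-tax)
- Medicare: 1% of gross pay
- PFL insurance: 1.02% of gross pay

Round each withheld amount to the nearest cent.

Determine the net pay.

$1,096.27

PFL insurance: $1,212.77 × 0.0102 = $12.37
Medicare: $1,212.77 × 0.01 = $12.13
Employee stock purchase plan: $67.74
Roth 401(k) contribution: $1,212.77 × 0.02 = $24.26
Total deductions = $12.37 + $12.13 + $67.74 + $24.26 = $116.50
Net pay = $1,212.77 − $116.50 = $1,096.27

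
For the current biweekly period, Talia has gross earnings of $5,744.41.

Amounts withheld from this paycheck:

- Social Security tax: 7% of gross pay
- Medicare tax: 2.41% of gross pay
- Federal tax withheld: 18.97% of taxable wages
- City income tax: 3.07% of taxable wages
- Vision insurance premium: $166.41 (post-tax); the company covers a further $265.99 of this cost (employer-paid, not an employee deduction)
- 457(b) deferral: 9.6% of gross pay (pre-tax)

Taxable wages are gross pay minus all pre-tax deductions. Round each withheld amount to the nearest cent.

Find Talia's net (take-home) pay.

$3,341.47

457(b) deferral: $5,744.41 × 0.096 = $551.46
Taxable wages = $5,744.41 − $551.46 = $5,192.95
City income tax: $5,192.95 × 0.0307 = $159.42
Federal tax withheld: $5,192.95 × 0.1897 = $985.10
Social Security tax: $5,744.41 × 0.07 = $402.11
Medicare tax: $5,744.41 × 0.0241 = $138.44
Vision insurance premium: $166.41
(Employer's $265.99 toward vision insurance premium is not withheld from the employee.)
Total deductions = $551.46 + $159.42 + $985.10 + $402.11 + $138.44 + $166.41 = $2,402.94
Net pay = $5,744.41 − $2,402.94 = $3,341.47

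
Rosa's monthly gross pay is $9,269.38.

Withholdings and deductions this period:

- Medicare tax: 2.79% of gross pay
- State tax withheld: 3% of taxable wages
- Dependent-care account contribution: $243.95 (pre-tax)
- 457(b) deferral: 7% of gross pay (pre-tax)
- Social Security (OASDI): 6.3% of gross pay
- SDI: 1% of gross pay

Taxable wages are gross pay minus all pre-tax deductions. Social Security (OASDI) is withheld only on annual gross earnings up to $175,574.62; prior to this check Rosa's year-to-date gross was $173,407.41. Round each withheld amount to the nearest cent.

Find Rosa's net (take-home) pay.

457(b) deferral: $9,269.38 × 0.07 = $648.86
Dependent-care account contribution: $243.95
Pre-tax total = $648.86 + $243.95 = $892.81
Taxable wages = $9,269.38 − $892.81 = $8,376.57
State tax withheld: $8,376.57 × 0.03 = $251.30
Social Security (OASDI): only $175,574.62 − $173,407.41 = $2,167.21 of this check is subject → $2,167.21 × 0.063 = $136.53
SDI: $9,269.38 × 0.01 = $92.69
Medicare tax: $9,269.38 × 0.0279 = $258.62
Total deductions = $648.86 + $243.95 + $251.30 + $136.53 + $92.69 + $258.62 = $1,631.95
Net pay = $9,269.38 − $1,631.95 = $7,637.43

$7,637.43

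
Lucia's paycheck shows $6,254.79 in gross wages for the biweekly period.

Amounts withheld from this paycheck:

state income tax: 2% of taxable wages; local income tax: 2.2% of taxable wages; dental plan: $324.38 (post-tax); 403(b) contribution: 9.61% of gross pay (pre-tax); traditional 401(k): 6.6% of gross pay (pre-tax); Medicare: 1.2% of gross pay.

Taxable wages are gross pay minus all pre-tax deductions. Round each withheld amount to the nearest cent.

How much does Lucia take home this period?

$4,621.32

403(b) contribution: $6,254.79 × 0.0961 = $601.09
Traditional 401(k): $6,254.79 × 0.066 = $412.82
Pre-tax total = $601.09 + $412.82 = $1,013.91
Taxable wages = $6,254.79 − $1,013.91 = $5,240.88
State income tax: $5,240.88 × 0.02 = $104.82
Local income tax: $5,240.88 × 0.022 = $115.30
Medicare: $6,254.79 × 0.012 = $75.06
Dental plan: $324.38
Total deductions = $601.09 + $412.82 + $104.82 + $115.30 + $75.06 + $324.38 = $1,633.47
Net pay = $6,254.79 − $1,633.47 = $4,621.32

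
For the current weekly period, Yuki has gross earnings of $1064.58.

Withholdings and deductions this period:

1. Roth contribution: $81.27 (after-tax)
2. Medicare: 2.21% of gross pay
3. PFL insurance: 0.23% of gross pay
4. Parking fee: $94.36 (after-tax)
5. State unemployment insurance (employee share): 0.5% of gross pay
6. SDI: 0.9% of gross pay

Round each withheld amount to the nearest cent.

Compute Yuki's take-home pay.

State unemployment insurance (employee share): $1064.58 × 0.005 = $5.32
PFL insurance: $1064.58 × 0.0023 = $2.45
SDI: $1064.58 × 0.009 = $9.58
Medicare: $1064.58 × 0.0221 = $23.53
Parking fee: $94.36
Roth contribution: $81.27
Total deductions = $5.32 + $2.45 + $9.58 + $23.53 + $94.36 + $81.27 = $216.51
Net pay = $1064.58 − $216.51 = $848.07

$848.07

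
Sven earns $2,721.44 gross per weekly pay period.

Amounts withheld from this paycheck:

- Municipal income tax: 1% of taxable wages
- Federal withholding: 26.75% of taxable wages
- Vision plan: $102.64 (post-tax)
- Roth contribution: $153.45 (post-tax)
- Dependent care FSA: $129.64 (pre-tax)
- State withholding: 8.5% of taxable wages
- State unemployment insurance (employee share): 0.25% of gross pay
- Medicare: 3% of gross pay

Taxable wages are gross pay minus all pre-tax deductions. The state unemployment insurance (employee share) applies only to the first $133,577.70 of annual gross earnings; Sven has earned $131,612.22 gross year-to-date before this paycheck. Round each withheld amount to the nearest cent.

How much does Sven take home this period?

$1,309.63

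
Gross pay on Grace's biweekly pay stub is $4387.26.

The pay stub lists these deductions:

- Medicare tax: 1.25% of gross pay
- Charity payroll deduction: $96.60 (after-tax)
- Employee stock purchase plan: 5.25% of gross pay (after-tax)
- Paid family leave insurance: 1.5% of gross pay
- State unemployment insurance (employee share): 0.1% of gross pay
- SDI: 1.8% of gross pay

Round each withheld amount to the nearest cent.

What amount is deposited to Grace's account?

$3856.32

SDI: $4387.26 × 0.018 = $78.97
State unemployment insurance (employee share): $4387.26 × 0.001 = $4.39
Medicare tax: $4387.26 × 0.0125 = $54.84
Paid family leave insurance: $4387.26 × 0.015 = $65.81
Employee stock purchase plan: $4387.26 × 0.0525 = $230.33
Charity payroll deduction: $96.60
Total deductions = $78.97 + $4.39 + $54.84 + $65.81 + $230.33 + $96.60 = $530.94
Net pay = $4387.26 − $530.94 = $3856.32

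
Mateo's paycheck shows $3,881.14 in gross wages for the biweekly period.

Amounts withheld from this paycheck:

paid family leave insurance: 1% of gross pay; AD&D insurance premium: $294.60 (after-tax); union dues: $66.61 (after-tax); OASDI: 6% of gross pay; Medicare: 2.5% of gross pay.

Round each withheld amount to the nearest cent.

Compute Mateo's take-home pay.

$3,151.22

OASDI: $3,881.14 × 0.06 = $232.87
Medicare: $3,881.14 × 0.025 = $97.03
Paid family leave insurance: $3,881.14 × 0.01 = $38.81
AD&D insurance premium: $294.60
Union dues: $66.61
Total deductions = $232.87 + $97.03 + $38.81 + $294.60 + $66.61 = $729.92
Net pay = $3,881.14 − $729.92 = $3,151.22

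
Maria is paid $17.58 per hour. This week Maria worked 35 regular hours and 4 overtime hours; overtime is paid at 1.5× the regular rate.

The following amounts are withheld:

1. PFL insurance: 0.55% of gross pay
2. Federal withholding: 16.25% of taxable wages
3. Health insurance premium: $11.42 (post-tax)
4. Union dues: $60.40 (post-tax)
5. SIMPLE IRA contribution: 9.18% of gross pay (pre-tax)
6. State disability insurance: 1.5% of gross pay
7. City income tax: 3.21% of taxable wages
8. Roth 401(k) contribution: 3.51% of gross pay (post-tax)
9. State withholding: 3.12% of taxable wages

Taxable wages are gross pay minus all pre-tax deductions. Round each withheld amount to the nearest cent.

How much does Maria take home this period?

$394.92

Regular pay: 35 × $17.58 = $615.30
Overtime pay: 4 × $17.58 × 1.5 = $105.48
Gross pay = $615.30 + $105.48 = $720.78
SIMPLE IRA contribution: $720.78 × 0.0918 = $66.17
Taxable wages = $720.78 − $66.17 = $654.61
Federal withholding: $654.61 × 0.1625 = $106.37
City income tax: $654.61 × 0.0321 = $21.01
State withholding: $654.61 × 0.0312 = $20.42
State disability insurance: $720.78 × 0.015 = $10.81
PFL insurance: $720.78 × 0.0055 = $3.96
Union dues: $60.40
Health insurance premium: $11.42
Roth 401(k) contribution: $720.78 × 0.0351 = $25.30
Total deductions = $66.17 + $106.37 + $21.01 + $20.42 + $10.81 + $3.96 + $60.40 + $11.42 + $25.30 = $325.86
Net pay = $720.78 − $325.86 = $394.92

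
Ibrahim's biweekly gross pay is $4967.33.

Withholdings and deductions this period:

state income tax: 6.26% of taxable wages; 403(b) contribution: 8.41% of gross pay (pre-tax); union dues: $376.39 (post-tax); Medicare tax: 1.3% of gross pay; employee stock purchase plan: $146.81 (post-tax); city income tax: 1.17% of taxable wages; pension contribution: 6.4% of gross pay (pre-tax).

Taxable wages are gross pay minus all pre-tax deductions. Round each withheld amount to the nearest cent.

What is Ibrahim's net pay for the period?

$3329.48

403(b) contribution: $4967.33 × 0.0841 = $417.75
Pension contribution: $4967.33 × 0.064 = $317.91
Pre-tax total = $417.75 + $317.91 = $735.66
Taxable wages = $4967.33 − $735.66 = $4231.67
City income tax: $4231.67 × 0.0117 = $49.51
State income tax: $4231.67 × 0.0626 = $264.90
Medicare tax: $4967.33 × 0.013 = $64.58
Employee stock purchase plan: $146.81
Union dues: $376.39
Total deductions = $417.75 + $317.91 + $49.51 + $264.90 + $64.58 + $146.81 + $376.39 = $1637.85
Net pay = $4967.33 − $1637.85 = $3329.48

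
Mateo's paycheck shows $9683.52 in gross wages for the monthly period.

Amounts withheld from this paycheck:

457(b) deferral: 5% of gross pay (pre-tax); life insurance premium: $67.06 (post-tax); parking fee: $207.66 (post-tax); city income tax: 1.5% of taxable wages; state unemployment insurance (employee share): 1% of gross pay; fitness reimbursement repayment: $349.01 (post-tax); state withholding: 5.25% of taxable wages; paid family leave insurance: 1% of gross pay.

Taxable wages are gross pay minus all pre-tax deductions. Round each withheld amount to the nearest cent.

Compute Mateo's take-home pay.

457(b) deferral: $9683.52 × 0.05 = $484.18
Taxable wages = $9683.52 − $484.18 = $9199.34
City income tax: $9199.34 × 0.015 = $137.99
State withholding: $9199.34 × 0.0525 = $482.97
State unemployment insurance (employee share): $9683.52 × 0.01 = $96.84
Paid family leave insurance: $9683.52 × 0.01 = $96.84
Parking fee: $207.66
Fitness reimbursement repayment: $349.01
Life insurance premium: $67.06
Total deductions = $484.18 + $137.99 + $482.97 + $96.84 + $96.84 + $207.66 + $349.01 + $67.06 = $1922.55
Net pay = $9683.52 − $1922.55 = $7760.97

$7760.97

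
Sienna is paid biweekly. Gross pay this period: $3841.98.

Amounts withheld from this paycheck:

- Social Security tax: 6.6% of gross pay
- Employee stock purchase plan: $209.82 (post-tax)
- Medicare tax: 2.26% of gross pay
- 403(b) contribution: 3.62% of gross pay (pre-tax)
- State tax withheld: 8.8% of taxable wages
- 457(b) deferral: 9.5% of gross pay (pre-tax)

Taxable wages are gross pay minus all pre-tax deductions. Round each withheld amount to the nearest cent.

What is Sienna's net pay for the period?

$2493.95

403(b) contribution: $3841.98 × 0.0362 = $139.08
457(b) deferral: $3841.98 × 0.095 = $364.99
Pre-tax total = $139.08 + $364.99 = $504.07
Taxable wages = $3841.98 − $504.07 = $3337.91
State tax withheld: $3337.91 × 0.088 = $293.74
Social Security tax: $3841.98 × 0.066 = $253.57
Medicare tax: $3841.98 × 0.0226 = $86.83
Employee stock purchase plan: $209.82
Total deductions = $139.08 + $364.99 + $293.74 + $253.57 + $86.83 + $209.82 = $1348.03
Net pay = $3841.98 − $1348.03 = $2493.95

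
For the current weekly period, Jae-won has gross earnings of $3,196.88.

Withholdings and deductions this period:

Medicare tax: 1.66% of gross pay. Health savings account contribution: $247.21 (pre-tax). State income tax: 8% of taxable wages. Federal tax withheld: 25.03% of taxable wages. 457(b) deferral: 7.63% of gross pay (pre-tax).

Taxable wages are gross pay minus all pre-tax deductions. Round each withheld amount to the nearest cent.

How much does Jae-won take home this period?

$1,758.97

457(b) deferral: $3,196.88 × 0.0763 = $243.92
Health savings account contribution: $247.21
Pre-tax total = $243.92 + $247.21 = $491.13
Taxable wages = $3,196.88 − $491.13 = $2,705.75
Federal tax withheld: $2,705.75 × 0.2503 = $677.25
State income tax: $2,705.75 × 0.08 = $216.46
Medicare tax: $3,196.88 × 0.0166 = $53.07
Total deductions = $243.92 + $247.21 + $677.25 + $216.46 + $53.07 = $1,437.91
Net pay = $3,196.88 − $1,437.91 = $1,758.97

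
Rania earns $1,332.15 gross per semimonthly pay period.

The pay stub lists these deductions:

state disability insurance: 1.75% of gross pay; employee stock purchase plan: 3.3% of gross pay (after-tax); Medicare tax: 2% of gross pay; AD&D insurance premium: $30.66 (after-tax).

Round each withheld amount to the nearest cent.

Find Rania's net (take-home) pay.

$1,207.58

Medicare tax: $1,332.15 × 0.02 = $26.64
State disability insurance: $1,332.15 × 0.0175 = $23.31
Employee stock purchase plan: $1,332.15 × 0.033 = $43.96
AD&D insurance premium: $30.66
Total deductions = $26.64 + $23.31 + $43.96 + $30.66 = $124.57
Net pay = $1,332.15 − $124.57 = $1,207.58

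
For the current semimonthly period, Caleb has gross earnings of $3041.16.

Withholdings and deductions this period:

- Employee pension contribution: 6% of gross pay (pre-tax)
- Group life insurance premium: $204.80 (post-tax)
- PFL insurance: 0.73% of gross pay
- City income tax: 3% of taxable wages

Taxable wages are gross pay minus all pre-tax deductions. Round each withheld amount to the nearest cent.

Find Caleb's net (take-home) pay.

$2545.93

Employee pension contribution: $3041.16 × 0.06 = $182.47
Taxable wages = $3041.16 − $182.47 = $2858.69
City income tax: $2858.69 × 0.03 = $85.76
PFL insurance: $3041.16 × 0.0073 = $22.20
Group life insurance premium: $204.80
Total deductions = $182.47 + $85.76 + $22.20 + $204.80 = $495.23
Net pay = $3041.16 − $495.23 = $2545.93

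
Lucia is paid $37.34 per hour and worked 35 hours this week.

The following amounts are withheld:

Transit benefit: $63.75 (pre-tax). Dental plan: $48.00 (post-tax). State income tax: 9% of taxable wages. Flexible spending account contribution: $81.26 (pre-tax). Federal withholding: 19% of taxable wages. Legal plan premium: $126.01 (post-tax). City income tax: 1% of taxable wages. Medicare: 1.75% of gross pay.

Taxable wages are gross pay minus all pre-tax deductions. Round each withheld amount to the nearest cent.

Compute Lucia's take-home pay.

Gross pay: 35 × $37.34 = $1,306.90
Transit benefit: $63.75
Flexible spending account contribution: $81.26
Pre-tax total = $63.75 + $81.26 = $145.01
Taxable wages = $1,306.90 − $145.01 = $1,161.89
State income tax: $1,161.89 × 0.09 = $104.57
City income tax: $1,161.89 × 0.01 = $11.62
Federal withholding: $1,161.89 × 0.19 = $220.76
Medicare: $1,306.90 × 0.0175 = $22.87
Dental plan: $48.00
Legal plan premium: $126.01
Total deductions = $63.75 + $81.26 + $104.57 + $11.62 + $220.76 + $22.87 + $48.00 + $126.01 = $678.84
Net pay = $1,306.90 − $678.84 = $628.06

$628.06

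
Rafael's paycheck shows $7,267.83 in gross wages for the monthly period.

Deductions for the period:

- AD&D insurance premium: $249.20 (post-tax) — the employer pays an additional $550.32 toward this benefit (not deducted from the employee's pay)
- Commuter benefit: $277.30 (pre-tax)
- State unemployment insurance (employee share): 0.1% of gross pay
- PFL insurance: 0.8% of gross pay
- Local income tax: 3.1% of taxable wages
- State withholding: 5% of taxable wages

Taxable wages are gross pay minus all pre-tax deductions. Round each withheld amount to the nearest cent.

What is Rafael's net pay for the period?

$6,109.68

Commuter benefit: $277.30
Taxable wages = $7,267.83 − $277.30 = $6,990.53
Local income tax: $6,990.53 × 0.031 = $216.71
State withholding: $6,990.53 × 0.05 = $349.53
State unemployment insurance (employee share): $7,267.83 × 0.001 = $7.27
PFL insurance: $7,267.83 × 0.008 = $58.14
AD&D insurance premium: $249.20
(Employer's $550.32 toward AD&D insurance premium is not withheld from the employee.)
Total deductions = $277.30 + $216.71 + $349.53 + $7.27 + $58.14 + $249.20 = $1,158.15
Net pay = $7,267.83 − $1,158.15 = $6,109.68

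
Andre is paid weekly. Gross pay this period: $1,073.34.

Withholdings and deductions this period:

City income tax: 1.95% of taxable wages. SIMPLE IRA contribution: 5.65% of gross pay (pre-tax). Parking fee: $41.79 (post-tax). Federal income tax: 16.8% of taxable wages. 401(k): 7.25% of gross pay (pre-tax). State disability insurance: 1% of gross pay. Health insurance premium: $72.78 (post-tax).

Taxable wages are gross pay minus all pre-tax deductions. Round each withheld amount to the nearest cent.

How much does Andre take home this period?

$634.29

401(k): $1,073.34 × 0.0725 = $77.82
SIMPLE IRA contribution: $1,073.34 × 0.0565 = $60.64
Pre-tax total = $77.82 + $60.64 = $138.46
Taxable wages = $1,073.34 − $138.46 = $934.88
Federal income tax: $934.88 × 0.168 = $157.06
City income tax: $934.88 × 0.0195 = $18.23
State disability insurance: $1,073.34 × 0.01 = $10.73
Health insurance premium: $72.78
Parking fee: $41.79
Total deductions = $77.82 + $60.64 + $157.06 + $18.23 + $10.73 + $72.78 + $41.79 = $439.05
Net pay = $1,073.34 − $439.05 = $634.29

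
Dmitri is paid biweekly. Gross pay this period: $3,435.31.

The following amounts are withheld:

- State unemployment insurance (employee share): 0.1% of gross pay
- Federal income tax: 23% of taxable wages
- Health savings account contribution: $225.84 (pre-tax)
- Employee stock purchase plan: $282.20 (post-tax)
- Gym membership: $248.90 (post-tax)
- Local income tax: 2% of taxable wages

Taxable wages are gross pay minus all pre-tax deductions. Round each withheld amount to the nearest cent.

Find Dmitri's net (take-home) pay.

$1,872.56

Health savings account contribution: $225.84
Taxable wages = $3,435.31 − $225.84 = $3,209.47
Federal income tax: $3,209.47 × 0.23 = $738.18
Local income tax: $3,209.47 × 0.02 = $64.19
State unemployment insurance (employee share): $3,435.31 × 0.001 = $3.44
Employee stock purchase plan: $282.20
Gym membership: $248.90
Total deductions = $225.84 + $738.18 + $64.19 + $3.44 + $282.20 + $248.90 = $1,562.75
Net pay = $3,435.31 − $1,562.75 = $1,872.56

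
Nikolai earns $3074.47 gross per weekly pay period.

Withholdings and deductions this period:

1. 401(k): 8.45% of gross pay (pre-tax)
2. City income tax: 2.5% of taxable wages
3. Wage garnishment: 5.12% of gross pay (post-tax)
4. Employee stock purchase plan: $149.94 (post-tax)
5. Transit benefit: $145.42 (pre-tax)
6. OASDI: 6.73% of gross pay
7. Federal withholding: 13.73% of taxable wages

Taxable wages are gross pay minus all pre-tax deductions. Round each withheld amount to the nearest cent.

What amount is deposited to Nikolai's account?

$1721.78

Transit benefit: $145.42
401(k): $3074.47 × 0.0845 = $259.79
Pre-tax total = $145.42 + $259.79 = $405.21
Taxable wages = $3074.47 − $405.21 = $2669.26
Federal withholding: $2669.26 × 0.1373 = $366.49
City income tax: $2669.26 × 0.025 = $66.73
OASDI: $3074.47 × 0.0673 = $206.91
Employee stock purchase plan: $149.94
Wage garnishment: $3074.47 × 0.0512 = $157.41
Total deductions = $145.42 + $259.79 + $366.49 + $66.73 + $206.91 + $149.94 + $157.41 = $1352.69
Net pay = $3074.47 − $1352.69 = $1721.78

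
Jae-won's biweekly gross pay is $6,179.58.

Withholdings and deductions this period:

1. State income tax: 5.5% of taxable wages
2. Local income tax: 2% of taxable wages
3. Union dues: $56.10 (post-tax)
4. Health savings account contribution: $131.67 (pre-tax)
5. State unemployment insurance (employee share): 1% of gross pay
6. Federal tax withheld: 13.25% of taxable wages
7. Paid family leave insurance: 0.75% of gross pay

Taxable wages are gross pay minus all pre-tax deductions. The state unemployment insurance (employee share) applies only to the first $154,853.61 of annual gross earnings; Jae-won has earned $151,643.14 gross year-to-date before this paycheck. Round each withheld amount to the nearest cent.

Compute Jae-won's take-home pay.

Health savings account contribution: $131.67
Taxable wages = $6,179.58 − $131.67 = $6,047.91
State income tax: $6,047.91 × 0.055 = $332.64
Federal tax withheld: $6,047.91 × 0.1325 = $801.35
Local income tax: $6,047.91 × 0.02 = $120.96
State unemployment insurance (employee share): only $154,853.61 − $151,643.14 = $3,210.47 of this check is subject → $3,210.47 × 0.01 = $32.10
Paid family leave insurance: $6,179.58 × 0.0075 = $46.35
Union dues: $56.10
Total deductions = $131.67 + $332.64 + $801.35 + $120.96 + $32.10 + $46.35 + $56.10 = $1,521.17
Net pay = $6,179.58 − $1,521.17 = $4,658.41

$4,658.41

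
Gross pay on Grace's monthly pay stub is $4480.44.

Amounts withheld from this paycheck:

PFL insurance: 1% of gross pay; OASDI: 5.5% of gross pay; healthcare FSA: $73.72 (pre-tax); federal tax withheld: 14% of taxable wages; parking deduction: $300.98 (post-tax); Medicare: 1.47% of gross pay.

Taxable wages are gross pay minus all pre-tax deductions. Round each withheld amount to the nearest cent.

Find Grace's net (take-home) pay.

$3131.72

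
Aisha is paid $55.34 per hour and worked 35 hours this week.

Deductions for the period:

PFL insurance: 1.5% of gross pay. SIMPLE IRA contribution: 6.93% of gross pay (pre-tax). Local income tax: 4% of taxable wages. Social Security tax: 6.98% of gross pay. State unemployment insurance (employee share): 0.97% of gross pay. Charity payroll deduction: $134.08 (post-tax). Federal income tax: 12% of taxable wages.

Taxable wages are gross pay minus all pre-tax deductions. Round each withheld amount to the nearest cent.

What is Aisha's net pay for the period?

Gross pay: 35 × $55.34 = $1,936.90
SIMPLE IRA contribution: $1,936.90 × 0.0693 = $134.23
Taxable wages = $1,936.90 − $134.23 = $1,802.67
Federal income tax: $1,802.67 × 0.12 = $216.32
Local income tax: $1,802.67 × 0.04 = $72.11
PFL insurance: $1,936.90 × 0.015 = $29.05
Social Security tax: $1,936.90 × 0.0698 = $135.20
State unemployment insurance (employee share): $1,936.90 × 0.0097 = $18.79
Charity payroll deduction: $134.08
Total deductions = $134.23 + $216.32 + $72.11 + $29.05 + $135.20 + $18.79 + $134.08 = $739.78
Net pay = $1,936.90 − $739.78 = $1,197.12

$1,197.12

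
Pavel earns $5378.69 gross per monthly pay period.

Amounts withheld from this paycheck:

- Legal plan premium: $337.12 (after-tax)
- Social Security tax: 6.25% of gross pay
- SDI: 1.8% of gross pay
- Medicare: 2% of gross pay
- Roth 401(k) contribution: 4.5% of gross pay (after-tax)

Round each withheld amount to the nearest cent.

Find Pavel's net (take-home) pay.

SDI: $5378.69 × 0.018 = $96.82
Medicare: $5378.69 × 0.02 = $107.57
Social Security tax: $5378.69 × 0.0625 = $336.17
Roth 401(k) contribution: $5378.69 × 0.045 = $242.04
Legal plan premium: $337.12
Total deductions = $96.82 + $107.57 + $336.17 + $242.04 + $337.12 = $1119.72
Net pay = $5378.69 − $1119.72 = $4258.97

$4258.97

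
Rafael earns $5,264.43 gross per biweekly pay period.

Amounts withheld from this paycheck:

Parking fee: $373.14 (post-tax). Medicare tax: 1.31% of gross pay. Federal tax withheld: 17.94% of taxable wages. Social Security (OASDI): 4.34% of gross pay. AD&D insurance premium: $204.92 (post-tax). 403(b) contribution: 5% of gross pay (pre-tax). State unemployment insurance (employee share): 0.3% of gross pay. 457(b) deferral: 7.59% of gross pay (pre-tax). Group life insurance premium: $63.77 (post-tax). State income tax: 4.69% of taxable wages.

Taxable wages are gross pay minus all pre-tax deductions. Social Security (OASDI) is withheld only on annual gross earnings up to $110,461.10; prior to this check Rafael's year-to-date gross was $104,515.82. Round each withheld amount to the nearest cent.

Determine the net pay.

$2,605.23

457(b) deferral: $5,264.43 × 0.0759 = $399.57
403(b) contribution: $5,264.43 × 0.05 = $263.22
Pre-tax total = $399.57 + $263.22 = $662.79
Taxable wages = $5,264.43 − $662.79 = $4,601.64
Federal tax withheld: $4,601.64 × 0.1794 = $825.53
State income tax: $4,601.64 × 0.0469 = $215.82
State unemployment insurance (employee share): $5,264.43 × 0.003 = $15.79
Medicare tax: $5,264.43 × 0.0131 = $68.96
Social Security (OASDI): cap not yet reached, full $5,264.43 is subject → $5,264.43 × 0.0434 = $228.48
Parking fee: $373.14
Group life insurance premium: $63.77
AD&D insurance premium: $204.92
Total deductions = $399.57 + $263.22 + $825.53 + $215.82 + $15.79 + $68.96 + $228.48 + $373.14 + $63.77 + $204.92 = $2,659.20
Net pay = $5,264.43 − $2,659.20 = $2,605.23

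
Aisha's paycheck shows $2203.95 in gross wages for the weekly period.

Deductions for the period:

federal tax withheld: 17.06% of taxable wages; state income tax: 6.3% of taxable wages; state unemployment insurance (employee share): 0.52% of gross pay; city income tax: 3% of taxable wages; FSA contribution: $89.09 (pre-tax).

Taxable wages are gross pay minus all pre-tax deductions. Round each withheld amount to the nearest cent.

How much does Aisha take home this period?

$1545.91

FSA contribution: $89.09
Taxable wages = $2203.95 − $89.09 = $2114.86
City income tax: $2114.86 × 0.03 = $63.45
State income tax: $2114.86 × 0.063 = $133.24
Federal tax withheld: $2114.86 × 0.1706 = $360.80
State unemployment insurance (employee share): $2203.95 × 0.0052 = $11.46
Total deductions = $89.09 + $63.45 + $133.24 + $360.80 + $11.46 = $658.04
Net pay = $2203.95 − $658.04 = $1545.91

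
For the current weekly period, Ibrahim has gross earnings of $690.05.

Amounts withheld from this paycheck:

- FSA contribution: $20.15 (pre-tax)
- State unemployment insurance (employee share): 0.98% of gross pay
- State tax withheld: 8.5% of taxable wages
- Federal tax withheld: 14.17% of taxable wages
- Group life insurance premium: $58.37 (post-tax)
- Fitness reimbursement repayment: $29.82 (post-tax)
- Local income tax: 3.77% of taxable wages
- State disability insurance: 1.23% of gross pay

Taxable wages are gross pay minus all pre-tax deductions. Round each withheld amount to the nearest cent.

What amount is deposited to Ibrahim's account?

$389.34

FSA contribution: $20.15
Taxable wages = $690.05 − $20.15 = $669.90
Federal tax withheld: $669.90 × 0.1417 = $94.92
Local income tax: $669.90 × 0.0377 = $25.26
State tax withheld: $669.90 × 0.085 = $56.94
State unemployment insurance (employee share): $690.05 × 0.0098 = $6.76
State disability insurance: $690.05 × 0.0123 = $8.49
Group life insurance premium: $58.37
Fitness reimbursement repayment: $29.82
Total deductions = $20.15 + $94.92 + $25.26 + $56.94 + $6.76 + $8.49 + $58.37 + $29.82 = $300.71
Net pay = $690.05 − $300.71 = $389.34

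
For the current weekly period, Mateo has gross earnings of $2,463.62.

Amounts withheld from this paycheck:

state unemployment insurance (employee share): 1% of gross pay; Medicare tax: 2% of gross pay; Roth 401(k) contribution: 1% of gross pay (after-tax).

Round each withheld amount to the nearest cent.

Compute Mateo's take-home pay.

State unemployment insurance (employee share): $2,463.62 × 0.01 = $24.64
Medicare tax: $2,463.62 × 0.02 = $49.27
Roth 401(k) contribution: $2,463.62 × 0.01 = $24.64
Total deductions = $24.64 + $49.27 + $24.64 = $98.55
Net pay = $2,463.62 − $98.55 = $2,365.07

$2,365.07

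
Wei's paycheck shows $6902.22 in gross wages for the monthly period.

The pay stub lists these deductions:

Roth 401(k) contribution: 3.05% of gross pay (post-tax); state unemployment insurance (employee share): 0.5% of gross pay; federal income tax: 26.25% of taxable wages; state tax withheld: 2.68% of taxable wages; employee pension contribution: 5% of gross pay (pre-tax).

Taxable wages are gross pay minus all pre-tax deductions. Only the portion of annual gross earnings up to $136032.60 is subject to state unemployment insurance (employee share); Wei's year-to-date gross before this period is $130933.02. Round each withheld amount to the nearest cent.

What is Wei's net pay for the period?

$4424.12

Employee pension contribution: $6902.22 × 0.05 = $345.11
Taxable wages = $6902.22 − $345.11 = $6557.11
State tax withheld: $6557.11 × 0.0268 = $175.73
Federal income tax: $6557.11 × 0.2625 = $1721.24
State unemployment insurance (employee share): only $136032.60 − $130933.02 = $5099.58 of this check is subject → $5099.58 × 0.005 = $25.50
Roth 401(k) contribution: $6902.22 × 0.0305 = $210.52
Total deductions = $345.11 + $175.73 + $1721.24 + $25.50 + $210.52 = $2478.10
Net pay = $6902.22 − $2478.10 = $4424.12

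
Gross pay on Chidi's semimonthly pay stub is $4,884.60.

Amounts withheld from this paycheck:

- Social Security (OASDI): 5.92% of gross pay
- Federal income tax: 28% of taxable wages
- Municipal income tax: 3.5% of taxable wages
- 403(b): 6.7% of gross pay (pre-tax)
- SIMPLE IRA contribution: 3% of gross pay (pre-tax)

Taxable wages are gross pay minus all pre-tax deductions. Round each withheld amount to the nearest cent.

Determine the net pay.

SIMPLE IRA contribution: $4,884.60 × 0.03 = $146.54
403(b): $4,884.60 × 0.067 = $327.27
Pre-tax total = $146.54 + $327.27 = $473.81
Taxable wages = $4,884.60 − $473.81 = $4,410.79
Federal income tax: $4,410.79 × 0.28 = $1,235.02
Municipal income tax: $4,410.79 × 0.035 = $154.38
Social Security (OASDI): $4,884.60 × 0.0592 = $289.17
Total deductions = $146.54 + $327.27 + $1,235.02 + $154.38 + $289.17 = $2,152.38
Net pay = $4,884.60 − $2,152.38 = $2,732.22

$2,732.22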